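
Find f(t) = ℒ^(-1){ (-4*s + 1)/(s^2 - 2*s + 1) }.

f(t) = -3*t*exp(t) - 4*exp(t)

Factor the denominator: s^2 - 2*s + 1 = (s - 1)^2.
Partial fraction decomposition gives [-4/(s - 1)] + [-3/(s - 1)^2].
Invert each term: -4/(s - 1) ↔ -4e^(t); -3/(s - 1)^2 ↔ -3t·e^(t).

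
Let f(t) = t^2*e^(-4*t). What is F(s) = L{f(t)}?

L{e^(-4t)} = 1/(s + 4).
Then apply L{t^2·g(t)} = (-1)^2 d^2/ds^2[G(s)] with G(s) = 1/(s + 4):
differentiating 2 times and applying the sign gives 2/(s + 4)^3.

F(s) = 2/(s + 4)^3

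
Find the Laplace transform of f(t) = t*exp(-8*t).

(s + 8)^(-2)

L{e^(-8t)} = 1/(s + 8).
Then apply L{t·g(t)} = -d/ds[G(s)] with G(s) = 1/(s + 8):
differentiating 1 time and applying the sign gives (s + 8)^(-2).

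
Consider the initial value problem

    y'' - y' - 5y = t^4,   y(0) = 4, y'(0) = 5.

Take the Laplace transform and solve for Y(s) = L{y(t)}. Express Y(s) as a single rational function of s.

Y(s) = (4*s^6 + s^5 + 24)/(s^7 - s^6 - 5*s^5)

Apply the Laplace transform to the equation.
Using L{y''} = s^2 Y - s·y(0) - y'(0) and L{y'} = sY - y(0), with y(0) = 4, y'(0) = 5, the left side becomes (s^2 - s - 5)Y - (4*s + 1).
The right side is L{t^4} = 24/s^5.
So (s^2 - s - 5)Y = 24/s^5 + (4*s + 1).
Isolate Y and clear denominators.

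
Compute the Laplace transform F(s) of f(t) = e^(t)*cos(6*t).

F(s) = (s - 1)/((s - 1)^2 + 36)

L{cos(6t)} = s/(s^2 + 36).
By the first shifting theorem, multiplying by e^(t) replaces s with s - 1.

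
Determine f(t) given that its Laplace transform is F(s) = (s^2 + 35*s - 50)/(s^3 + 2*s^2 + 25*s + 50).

Factor the denominator: s^3 + 2*s^2 + 25*s + 50 = (s + 2)*(s^2 + 25).
Partial fraction decomposition gives [-4/(s + 2)] + [5*s/(s^2 + 25)] + [25/(s^2 + 25)].
Invert each term: -4/(s + 2) ↔ -4e^(-2t); 5·s/(s^2 + 25) ↔ 5cos(5t); 5·5/(s^2 + 25) ↔ 5sin(5t).

f(t) = 5*sin(5*t) + 5*cos(5*t) - 4*exp(-2*t)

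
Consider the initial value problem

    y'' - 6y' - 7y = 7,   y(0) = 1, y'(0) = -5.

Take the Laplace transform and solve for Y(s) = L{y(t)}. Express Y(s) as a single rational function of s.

Y(s) = (s^2 - 11*s + 7)/(s^3 - 6*s^2 - 7*s)

Take the Laplace transform of both sides.
The derivative rules (L{y''} = s^2 Y - s·y(0) - y'(0) and L{y'} = sY - y(0), with y(0) = 1, y'(0) = -5) turn the left side into (s^2 - 6*s - 7)Y - (s - 11).
The right side is L{7} = 7/s.
So (s^2 - 6*s - 7)Y = 7/s + (s - 11).
Divide through and combine into a single rational function.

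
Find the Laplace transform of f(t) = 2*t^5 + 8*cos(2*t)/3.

8*s/(3*(s^2 + 4)) + 240/s^6

The transform is linear, so treat each term independently.
(8/3)·[L{cos(2t)} = s/(s^2 + 4)]; (2)·[L{t^5} = 5!/s^6 = 120/s^6].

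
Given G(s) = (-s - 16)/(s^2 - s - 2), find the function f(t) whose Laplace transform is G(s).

f(t) = -6*exp(2*t) + 5*exp(-t)

Factor the denominator: s^2 - s - 2 = (s - 2)*(s + 1).
Partial fraction decomposition gives [-6/(s - 2)] + [5/(s + 1)].
Invert each term: -6/(s - 2) ↔ -6e^(2t); 5/(s + 1) ↔ 5e^(-t).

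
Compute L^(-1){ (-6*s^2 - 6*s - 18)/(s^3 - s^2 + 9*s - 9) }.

Factor the denominator: s^3 - s^2 + 9*s - 9 = (s - 1)*(s^2 + 9).
Partial fraction decomposition gives [-3/(s - 1)] + [-3*s/(s^2 + 9)] + [-9/(s^2 + 9)].
Invert each term: -3/(s - 1) ↔ -3e^(t); -3·s/(s^2 + 9) ↔ -3cos(3t); -3·3/(s^2 + 9) ↔ -3sin(3t).

-3*exp(t) - 3*sin(3*t) - 3*cos(3*t)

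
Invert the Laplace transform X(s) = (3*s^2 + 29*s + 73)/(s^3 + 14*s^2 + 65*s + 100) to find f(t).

Factor the denominator: s^3 + 14*s^2 + 65*s + 100 = (s + 4)*(s + 5)^2.
Partial fraction decomposition gives [-2/(s + 5)] + [-3/(s + 5)^2] + [5/(s + 4)].
Invert each term: -2/(s + 5) ↔ -2e^(-5t); -3/(s + 5)^2 ↔ -3t·e^(-5t); 5/(s + 4) ↔ 5e^(-4t).

f(t) = -3*t*exp(-5*t) + 5*exp(-4*t) - 2*exp(-5*t)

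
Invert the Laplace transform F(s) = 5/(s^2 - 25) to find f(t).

f(t) = sinh(5*t)

Since L{sinh(5t)} = 5/(s^2 - 25), the inverse is sinh(5*t).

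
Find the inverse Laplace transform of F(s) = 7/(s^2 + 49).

Since L{sin(7t)} = 7/(s^2 + 49), the inverse is sin(7*t).

sin(7*t)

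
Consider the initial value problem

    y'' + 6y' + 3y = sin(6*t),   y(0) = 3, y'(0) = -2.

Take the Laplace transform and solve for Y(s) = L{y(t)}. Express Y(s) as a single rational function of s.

Y(s) = (3*s^3 + 16*s^2 + 108*s + 582)/(s^4 + 6*s^3 + 39*s^2 + 216*s + 108)

Take the Laplace transform of both sides.
Using L{y''} = s^2 Y - s·y(0) - y'(0) and L{y'} = sY - y(0), with y(0) = 3, y'(0) = -2, the left side becomes (s^2 + 6*s + 3)Y - (3*s + 16).
The right side is L{sin(6*t)} = 6/(s^2 + 36).
So (s^2 + 6*s + 3)Y = 6/(s^2 + 36) + (3*s + 16).
Divide through and combine into a single rational function.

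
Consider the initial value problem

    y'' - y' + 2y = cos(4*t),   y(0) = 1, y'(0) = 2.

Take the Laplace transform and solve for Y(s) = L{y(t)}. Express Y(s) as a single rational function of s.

Laplace-transform each side.
With L{y''} = s^2 Y - s·y(0) - y'(0) and L{y'} = sY - y(0), with y(0) = 1, y'(0) = 2: the LHS transforms to (s^2 - s + 2)Y - (s + 1).
The right side is L{cos(4*t)} = s/(s^2 + 16).
So (s^2 - s + 2)Y = s/(s^2 + 16) + (s + 1).
Divide through and combine into a single rational function.

Y(s) = (s^3 + s^2 + 17*s + 16)/(s^4 - s^3 + 18*s^2 - 16*s + 32)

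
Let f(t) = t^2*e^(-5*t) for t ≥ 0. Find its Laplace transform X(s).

L{t^2} = 2!/s^3 = 2/s^3.
By the first shifting theorem, multiplying by e^(-5t) replaces s with s + 5.

X(s) = 2/(s + 5)^3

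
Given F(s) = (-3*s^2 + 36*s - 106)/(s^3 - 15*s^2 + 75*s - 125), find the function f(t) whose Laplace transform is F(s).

Factor the denominator: s^3 - 15*s^2 + 75*s - 125 = (s - 5)^3.
Partial fraction decomposition gives [-3/(s - 5)] + [6/(s - 5)^2] + [-1/(s - 5)^3].
Invert each term: -3/(s - 5) ↔ -3e^(5t); 6/(s - 5)^2 ↔ 6t·e^(5t); -1/(s - 5)^3 ↔ (-1/2)t^2·e^(5t).

f(t) = -t^2*exp(5*t)/2 + 6*t*exp(5*t) - 3*exp(5*t)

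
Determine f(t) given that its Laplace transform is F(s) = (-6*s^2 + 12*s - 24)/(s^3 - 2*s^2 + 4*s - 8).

Factor the denominator: s^3 - 2*s^2 + 4*s - 8 = (s - 2)*(s^2 + 4).
Partial fraction decomposition gives [-3/(s - 2)] + [-3*s/(s^2 + 4)] + [6/(s^2 + 4)].
Invert each term: -3/(s - 2) ↔ -3e^(2t); -3·s/(s^2 + 4) ↔ -3cos(2t); 3·2/(s^2 + 4) ↔ 3sin(2t).

f(t) = -3*exp(2*t) + 3*sin(2*t) - 3*cos(2*t)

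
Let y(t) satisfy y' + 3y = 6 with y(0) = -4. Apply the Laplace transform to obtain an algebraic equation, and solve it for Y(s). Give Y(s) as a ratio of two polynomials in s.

Take the Laplace transform of both sides.
The derivative rules (L{y'} = sY - y(0) = sY - (-4)) turn the left side into (s + 3)Y - (-4).
The right side is L{6} = 6/s.
So (s + 3)Y = 6/s + (-4).
Solve for Y(s) and write it as one ratio of polynomials.

Y(s) = (-4*s + 6)/(s^2 + 3*s)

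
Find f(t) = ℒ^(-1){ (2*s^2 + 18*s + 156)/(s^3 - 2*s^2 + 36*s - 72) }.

Factor the denominator: s^3 - 2*s^2 + 36*s - 72 = (s - 2)*(s^2 + 36).
Partial fraction decomposition gives [5/(s - 2)] + [-3*s/(s^2 + 36)] + [12/(s^2 + 36)].
Invert each term: 5/(s - 2) ↔ 5e^(2t); -3·s/(s^2 + 36) ↔ -3cos(6t); 2·6/(s^2 + 36) ↔ 2sin(6t).

f(t) = 5*exp(2*t) + 2*sin(6*t) - 3*cos(6*t)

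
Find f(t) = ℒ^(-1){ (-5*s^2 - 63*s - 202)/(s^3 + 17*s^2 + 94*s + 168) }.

f(t) = -5*exp(-4*t) + 2*exp(-6*t) - 2*exp(-7*t)

Factor the denominator: s^3 + 17*s^2 + 94*s + 168 = (s + 4)*(s + 6)*(s + 7).
Partial fraction decomposition gives [-2/(s + 7)] + [2/(s + 6)] + [-5/(s + 4)].
Invert each term: -2/(s + 7) ↔ -2e^(-7t); 2/(s + 6) ↔ 2e^(-6t); -5/(s + 4) ↔ -5e^(-4t).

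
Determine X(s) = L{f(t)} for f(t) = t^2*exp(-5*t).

L{e^(-5t)} = 1/(s + 5).
Then apply L{t^2·g(t)} = (-1)^2 d^2/ds^2[G(s)] with G(s) = 1/(s + 5):
differentiating 2 times and applying the sign gives 2/(s + 5)^3.

X(s) = 2/(s + 5)^3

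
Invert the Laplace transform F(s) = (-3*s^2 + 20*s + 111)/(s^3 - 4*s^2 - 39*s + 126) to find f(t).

f(t) = 2*exp(7*t) - 4*exp(3*t) - exp(-6*t)

Factor the denominator: s^3 - 4*s^2 - 39*s + 126 = (s - 7)*(s - 3)*(s + 6).
Partial fraction decomposition gives [-4/(s - 3)] + [2/(s - 7)] + [-1/(s + 6)].
Invert each term: -4/(s - 3) ↔ -4e^(3t); 2/(s - 7) ↔ 2e^(7t); -1/(s + 6) ↔ -e^(-6t).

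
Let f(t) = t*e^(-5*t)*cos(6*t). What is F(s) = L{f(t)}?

F(s) = (s - 1)*(s + 11)/(s^2 + 10*s + 61)^2

L{cos(6t)} = s/(s^2 + 36).
Multiplying by e^(-5t) shifts s → s + 5, so L{e^(-5*t)*cos(6*t)} = (s + 5)/((s + 5)^2 + 36).
Then apply L{t·g(t)} = -d/ds[G(s)] with G(s) = (s + 5)/((s + 5)^2 + 36):
differentiating 1 time and applying the sign gives (s - 1)*(s + 11)/(s^2 + 10*s + 61)^2.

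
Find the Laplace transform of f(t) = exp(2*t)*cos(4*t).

(s - 2)/((s - 2)^2 + 16)

L{cos(4t)} = s/(s^2 + 16).
By the first shifting theorem, multiplying by e^(2t) replaces s with s - 2.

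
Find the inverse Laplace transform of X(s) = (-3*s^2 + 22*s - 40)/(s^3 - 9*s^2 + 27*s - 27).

Factor the denominator: s^3 - 9*s^2 + 27*s - 27 = (s - 3)^3.
Partial fraction decomposition gives [-3/(s - 3)] + [4/(s - 3)^2] + [-1/(s - 3)^3].
Invert each term: -3/(s - 3) ↔ -3e^(3t); 4/(s - 3)^2 ↔ 4t·e^(3t); -1/(s - 3)^3 ↔ (-1/2)t^2·e^(3t).

-t^2*exp(3*t)/2 + 4*t*exp(3*t) - 3*exp(3*t)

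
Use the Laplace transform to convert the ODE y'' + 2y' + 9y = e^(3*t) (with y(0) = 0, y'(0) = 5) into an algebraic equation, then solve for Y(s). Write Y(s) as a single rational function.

Y(s) = (5*s - 14)/(s^3 - s^2 + 3*s - 27)

Apply the Laplace transform to the equation.
Using L{y''} = s^2 Y - s·y(0) - y'(0) and L{y'} = sY - y(0), with y(0) = 0, y'(0) = 5, the left side becomes (s^2 + 2*s + 9)Y - (5).
The right side is L{e^(3*t)} = 1/(s - 3).
So (s^2 + 2*s + 9)Y = 1/(s - 3) + (5).
Solve for Y(s) and write it as one ratio of polynomials.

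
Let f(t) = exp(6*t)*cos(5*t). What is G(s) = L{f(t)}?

L{cos(5t)} = s/(s^2 + 25).
By the first shifting theorem, multiplying by e^(6t) replaces s with s - 6.

G(s) = (s - 6)/((s - 6)^2 + 25)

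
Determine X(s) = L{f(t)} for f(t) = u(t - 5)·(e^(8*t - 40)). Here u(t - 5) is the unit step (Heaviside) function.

By the second shifting theorem, L{u(t - c)·g(t - c)} = e^(-cs)·G(s) with c = 5 and G(s) = L{g(t)}.
L{e^(8t)} = 1/(s - 8).

X(s) = exp(-5*s)/(s - 8)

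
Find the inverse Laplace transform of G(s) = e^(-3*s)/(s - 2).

The factor e^(-3s) signals a time shift by c = 3 (second shifting theorem).
L{e^(2t)} = 1/(s - 2), so L^-1{1/(s - 2)} = e^(2*t).
Hence the inverse is u(t - 3) times that function evaluated at t - 3.

Heaviside(t - 3)*(exp(2*t - 6))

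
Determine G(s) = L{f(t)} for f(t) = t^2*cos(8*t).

G(s) = 2*s*(s^2 - 192)/(s^2 + 64)^3

L{cos(8t)} = s/(s^2 + 64).
Then apply L{t^2·g(t)} = (-1)^2 d^2/ds^2[H(s)] with H(s) = s/(s^2 + 64):
differentiating 2 times and applying the sign gives 2*s*(s^2 - 192)/(s^2 + 64)^3.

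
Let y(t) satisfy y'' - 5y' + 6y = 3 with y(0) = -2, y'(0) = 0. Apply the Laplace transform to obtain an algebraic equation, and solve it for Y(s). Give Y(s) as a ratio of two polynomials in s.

Take the Laplace transform of both sides.
Using L{y''} = s^2 Y - s·y(0) - y'(0) and L{y'} = sY - y(0), with y(0) = -2, y'(0) = 0, the left side becomes (s^2 - 5*s + 6)Y - (-2*s + 10).
The right side is L{3} = 3/s.
So (s^2 - 5*s + 6)Y = 3/s + (-2*s + 10).
Solve for Y(s) and write it as one ratio of polynomials.

Y(s) = (-2*s^2 + 10*s + 3)/(s^3 - 5*s^2 + 6*s)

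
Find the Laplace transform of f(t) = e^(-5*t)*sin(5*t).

5/((s + 5)^2 + 25)

L{sin(5t)} = 5/(s^2 + 25).
By the first shifting theorem, multiplying by e^(-5t) replaces s with s + 5.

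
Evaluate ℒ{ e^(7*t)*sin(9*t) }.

9/((s - 7)^2 + 81)

L{sin(9t)} = 9/(s^2 + 81).
By the first shifting theorem, multiplying by e^(7t) replaces s with s - 7.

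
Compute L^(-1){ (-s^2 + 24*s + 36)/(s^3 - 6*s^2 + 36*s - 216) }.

Factor the denominator: s^3 - 6*s^2 + 36*s - 216 = (s - 6)*(s^2 + 36).
Partial fraction decomposition gives [2/(s - 6)] + [-3*s/(s^2 + 36)] + [6/(s^2 + 36)].
Invert each term: 2/(s - 6) ↔ 2e^(6t); -3·s/(s^2 + 36) ↔ -3cos(6t); 1·6/(s^2 + 36) ↔ sin(6t).

2*exp(6*t) + sin(6*t) - 3*cos(6*t)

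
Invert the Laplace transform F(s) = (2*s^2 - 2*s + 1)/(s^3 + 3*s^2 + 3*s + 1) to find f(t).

f(t) = 5*t^2*exp(-t)/2 - 6*t*exp(-t) + 2*exp(-t)

Factor the denominator: s^3 + 3*s^2 + 3*s + 1 = (s + 1)^3.
Partial fraction decomposition gives [2/(s + 1)] + [-6/(s + 1)^2] + [5/(s + 1)^3].
Invert each term: 2/(s + 1) ↔ 2e^(-t); -6/(s + 1)^2 ↔ -6t·e^(-t); 5/(s + 1)^3 ↔ (5/2)t^2·e^(-t).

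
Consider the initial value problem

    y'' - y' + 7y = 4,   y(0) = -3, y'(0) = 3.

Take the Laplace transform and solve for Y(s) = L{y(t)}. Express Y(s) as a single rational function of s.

Apply the Laplace transform to the equation.
Using L{y''} = s^2 Y - s·y(0) - y'(0) and L{y'} = sY - y(0), with y(0) = -3, y'(0) = 3, the left side becomes (s^2 - s + 7)Y - (-3*s + 6).
The right side is L{4} = 4/s.
So (s^2 - s + 7)Y = 4/s + (-3*s + 6).
Solve for Y(s) and write it as one ratio of polynomials.

Y(s) = (-3*s^2 + 6*s + 4)/(s^3 - s^2 + 7*s)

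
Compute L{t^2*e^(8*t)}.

2/(s - 8)^3

L{e^(8t)} = 1/(s - 8).
Then apply L{t^2·g(t)} = (-1)^2 d^2/ds^2[G(s)] with G(s) = 1/(s - 8):
differentiating 2 times and applying the sign gives 2/(s - 8)^3.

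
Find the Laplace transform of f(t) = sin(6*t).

6/(s^2 + 36)

L{sin(6t)} = 6/(s^2 + 36).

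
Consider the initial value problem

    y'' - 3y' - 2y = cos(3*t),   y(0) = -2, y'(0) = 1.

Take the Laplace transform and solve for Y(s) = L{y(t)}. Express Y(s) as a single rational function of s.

Apply the Laplace transform to the equation.
Using L{y''} = s^2 Y - s·y(0) - y'(0) and L{y'} = sY - y(0), with y(0) = -2, y'(0) = 1, the left side becomes (s^2 - 3*s - 2)Y - (-2*s + 7).
The right side is L{cos(3*t)} = s/(s^2 + 9).
So (s^2 - 3*s - 2)Y = s/(s^2 + 9) + (-2*s + 7).
Divide through and combine into a single rational function.

Y(s) = (-2*s^3 + 7*s^2 - 17*s + 63)/(s^4 - 3*s^3 + 7*s^2 - 27*s - 18)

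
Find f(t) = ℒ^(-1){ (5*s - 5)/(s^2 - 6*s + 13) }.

Complete the square in the denominator: s^2 - 6*s + 13 = (s - 3)^2 + 2^2.
Split the numerator to match: 5*s - 5 = 5·(s - 3) + 5·2.
Invert each term: 5·(s - 3)/((s - 3)^2 + 4) ↔ 5e^(3t)cos(2t); 5·2/((s - 3)^2 + 4) ↔ 5e^(3t)sin(2t).

f(t) = 5*exp(3*t)*sin(2*t) + 5*exp(3*t)*cos(2*t)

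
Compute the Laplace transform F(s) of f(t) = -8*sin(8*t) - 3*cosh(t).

The transform is linear, so treat each term independently.
(-3)·[L{cosh(t)} = s/(s^2 - 1)]; (-8)·[L{sin(8t)} = 8/(s^2 + 64)].

F(s) = -3*s/(s^2 - 1) - 64/(s^2 + 64)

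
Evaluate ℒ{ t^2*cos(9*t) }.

L{cos(9t)} = s/(s^2 + 81).
Then apply L{t^2·g(t)} = (-1)^2 d^2/ds^2[G(s)] with G(s) = s/(s^2 + 81):
differentiating 2 times and applying the sign gives 2*s*(s^2 - 243)/(s^2 + 81)^3.

2*s*(s^2 - 243)/(s^2 + 81)^3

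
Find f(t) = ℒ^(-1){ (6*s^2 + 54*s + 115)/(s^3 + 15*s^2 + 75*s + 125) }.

Factor the denominator: s^3 + 15*s^2 + 75*s + 125 = (s + 5)^3.
Partial fraction decomposition gives [6/(s + 5)] + [-6/(s + 5)^2] + [-5/(s + 5)^3].
Invert each term: 6/(s + 5) ↔ 6e^(-5t); -6/(s + 5)^2 ↔ -6t·e^(-5t); -5/(s + 5)^3 ↔ (-5/2)t^2·e^(-5t).

f(t) = -5*t^2*exp(-5*t)/2 - 6*t*exp(-5*t) + 6*exp(-5*t)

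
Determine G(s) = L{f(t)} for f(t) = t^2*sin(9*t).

G(s) = 54*(s^2 - 27)/(s^2 + 81)^3

L{sin(9t)} = 9/(s^2 + 81).
Then apply L{t^2·g(t)} = (-1)^2 d^2/ds^2[H(s)] with H(s) = 9/(s^2 + 81):
differentiating 2 times and applying the sign gives 54*(s^2 - 27)/(s^2 + 81)^3.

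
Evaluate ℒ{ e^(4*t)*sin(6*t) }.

L{sin(6t)} = 6/(s^2 + 36).
By the first shifting theorem, multiplying by e^(4t) replaces s with s - 4.

6/((s - 4)^2 + 36)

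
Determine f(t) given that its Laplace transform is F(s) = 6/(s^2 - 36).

Since L{sinh(6t)} = 6/(s^2 - 36), the inverse is sinh(6*t).

f(t) = sinh(6*t)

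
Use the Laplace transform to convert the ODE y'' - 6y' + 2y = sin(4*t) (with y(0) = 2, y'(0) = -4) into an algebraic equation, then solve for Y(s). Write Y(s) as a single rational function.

Apply the Laplace transform to the equation.
With L{y''} = s^2 Y - s·y(0) - y'(0) and L{y'} = sY - y(0), with y(0) = 2, y'(0) = -4: the LHS transforms to (s^2 - 6*s + 2)Y - (2*s - 16).
The right side is L{sin(4*t)} = 4/(s^2 + 16).
So (s^2 - 6*s + 2)Y = 4/(s^2 + 16) + (2*s - 16).
Solve for Y(s) and write it as one ratio of polynomials.

Y(s) = (2*s^3 - 16*s^2 + 32*s - 252)/(s^4 - 6*s^3 + 18*s^2 - 96*s + 32)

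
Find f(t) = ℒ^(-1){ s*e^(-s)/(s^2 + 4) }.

f(t) = Heaviside(t - 1)*(cos(2*t - 2))

The factor e^(-s) signals a time shift by c = 1 (second shifting theorem).
L{cos(2t)} = s/(s^2 + 4), so L^-1{s/(s^2 + 4)} = cos(2*t).
Hence the inverse is u(t - 1) times that function evaluated at t - 1.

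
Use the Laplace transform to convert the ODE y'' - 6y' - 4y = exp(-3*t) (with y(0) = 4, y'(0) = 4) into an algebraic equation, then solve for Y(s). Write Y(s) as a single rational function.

Y(s) = (4*s^2 - 8*s - 59)/(s^3 - 3*s^2 - 22*s - 12)

Take the Laplace transform of both sides.
Using L{y''} = s^2 Y - s·y(0) - y'(0) and L{y'} = sY - y(0), with y(0) = 4, y'(0) = 4, the left side becomes (s^2 - 6*s - 4)Y - (4*s - 20).
The right side is L{exp(-3*t)} = 1/(s + 3).
So (s^2 - 6*s - 4)Y = 1/(s + 3) + (4*s - 20).
Solve for Y(s) and write it as one ratio of polynomials.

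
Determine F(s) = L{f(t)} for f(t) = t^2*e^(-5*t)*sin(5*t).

L{sin(5t)} = 5/(s^2 + 25).
Multiplying by e^(-5t) shifts s → s + 5, so L{e^(-5*t)*sin(5*t)} = 5/((s + 5)^2 + 25).
Then apply L{t^2·g(t)} = (-1)^2 d^2/ds^2[G(s)] with G(s) = 5/((s + 5)^2 + 25):
differentiating 2 times and applying the sign gives 10*(3*s^2 + 30*s + 50)/(s^2 + 10*s + 50)^3.

F(s) = 10*(3*s^2 + 30*s + 50)/(s^2 + 10*s + 50)^3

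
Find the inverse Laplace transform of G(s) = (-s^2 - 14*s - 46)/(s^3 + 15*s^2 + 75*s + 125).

Factor the denominator: s^3 + 15*s^2 + 75*s + 125 = (s + 5)^3.
Partial fraction decomposition gives [-1/(s + 5)] + [-4/(s + 5)^2] + [-1/(s + 5)^3].
Invert each term: -1/(s + 5) ↔ -e^(-5t); -4/(s + 5)^2 ↔ -4t·e^(-5t); -1/(s + 5)^3 ↔ (-1/2)t^2·e^(-5t).

-t^2*exp(-5*t)/2 - 4*t*exp(-5*t) - exp(-5*t)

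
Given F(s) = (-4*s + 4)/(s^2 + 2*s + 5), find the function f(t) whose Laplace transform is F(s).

f(t) = 4*exp(-t)*sin(2*t) - 4*exp(-t)*cos(2*t)

Complete the square in the denominator: s^2 + 2*s + 5 = (s + 1)^2 + 2^2.
Split the numerator to match: -4*s + 4 = -4·(s + 1) + 4·2.
Invert each term: -4·(s + 1)/((s + 1)^2 + 4) ↔ -4e^(-t)cos(2t); 4·2/((s + 1)^2 + 4) ↔ 4e^(-t)sin(2t).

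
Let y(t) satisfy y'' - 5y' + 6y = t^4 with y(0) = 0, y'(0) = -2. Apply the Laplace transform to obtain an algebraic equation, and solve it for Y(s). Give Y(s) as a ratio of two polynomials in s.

Apply the Laplace transform to the equation.
The derivative rules (L{y''} = s^2 Y - s·y(0) - y'(0) and L{y'} = sY - y(0), with y(0) = 0, y'(0) = -2) turn the left side into (s^2 - 5*s + 6)Y - (-2).
The right side is L{t^4} = 24/s^5.
So (s^2 - 5*s + 6)Y = 24/s^5 + (-2).
Divide through and combine into a single rational function.

Y(s) = (-2*s^5 + 24)/(s^7 - 5*s^6 + 6*s^5)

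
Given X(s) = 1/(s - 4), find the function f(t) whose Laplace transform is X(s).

f(t) = exp(4*t)

Since L{e^(4t)} = 1/(s - 4), the inverse is exp(4*t).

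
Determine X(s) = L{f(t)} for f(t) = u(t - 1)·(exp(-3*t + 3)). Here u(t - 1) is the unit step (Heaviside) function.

X(s) = exp(-s)/(s + 3)

By the second shifting theorem, L{u(t - c)·g(t - c)} = e^(-cs)·G(s) with c = 1 and G(s) = L{g(t)}.
L{e^(-3t)} = 1/(s + 3).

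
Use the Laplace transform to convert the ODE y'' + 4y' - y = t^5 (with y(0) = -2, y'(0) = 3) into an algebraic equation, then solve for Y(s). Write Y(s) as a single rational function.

Y(s) = (-2*s^7 - 5*s^6 + 120)/(s^8 + 4*s^7 - s^6)

Laplace-transform each side.
The derivative rules (L{y''} = s^2 Y - s·y(0) - y'(0) and L{y'} = sY - y(0), with y(0) = -2, y'(0) = 3) turn the left side into (s^2 + 4*s - 1)Y - (-2*s - 5).
The right side is L{t^5} = 120/s^6.
So (s^2 + 4*s - 1)Y = 120/s^6 + (-2*s - 5).
Solve for Y(s) and write it as one ratio of polynomials.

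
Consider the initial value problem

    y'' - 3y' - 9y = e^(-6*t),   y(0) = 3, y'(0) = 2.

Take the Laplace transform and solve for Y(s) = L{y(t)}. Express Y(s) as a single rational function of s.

Laplace-transform each side.
The derivative rules (L{y''} = s^2 Y - s·y(0) - y'(0) and L{y'} = sY - y(0), with y(0) = 3, y'(0) = 2) turn the left side into (s^2 - 3*s - 9)Y - (3*s - 7).
The right side is L{e^(-6*t)} = 1/(s + 6).
So (s^2 - 3*s - 9)Y = 1/(s + 6) + (3*s - 7).
Divide through and combine into a single rational function.

Y(s) = (3*s^2 + 11*s - 41)/(s^3 + 3*s^2 - 27*s - 54)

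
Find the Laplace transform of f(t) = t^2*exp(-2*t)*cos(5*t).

2*(s + 2)*(s^2 + 4*s - 71)/(s^2 + 4*s + 29)^3

L{cos(5t)} = s/(s^2 + 25).
Multiplying by e^(-2t) shifts s → s + 2, so L{exp(-2*t)*cos(5*t)} = (s + 2)/((s + 2)^2 + 25).
Then apply L{t^2·g(t)} = (-1)^2 d^2/ds^2[G(s)] with G(s) = (s + 2)/((s + 2)^2 + 25):
differentiating 2 times and applying the sign gives 2*(s + 2)*(s^2 + 4*s - 71)/(s^2 + 4*s + 29)^3.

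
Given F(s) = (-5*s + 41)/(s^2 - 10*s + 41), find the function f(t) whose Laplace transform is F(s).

f(t) = 4*exp(5*t)*sin(4*t) - 5*exp(5*t)*cos(4*t)

Complete the square in the denominator: s^2 - 10*s + 41 = (s - 5)^2 + 4^2.
Split the numerator to match: -5*s + 41 = -5·(s - 5) + 4·4.
Invert each term: -5·(s - 5)/((s - 5)^2 + 16) ↔ -5e^(5t)cos(4t); 4·4/((s - 5)^2 + 16) ↔ 4e^(5t)sin(4t).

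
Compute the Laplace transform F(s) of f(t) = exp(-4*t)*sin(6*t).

F(s) = 6/((s + 4)^2 + 36)

L{sin(6t)} = 6/(s^2 + 36).
By the first shifting theorem, multiplying by e^(-4t) replaces s with s + 4.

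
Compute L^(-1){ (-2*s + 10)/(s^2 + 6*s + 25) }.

Complete the square in the denominator: s^2 + 6*s + 25 = (s + 3)^2 + 4^2.
Split the numerator to match: -2*s + 10 = -2·(s + 3) + 4·4.
Invert each term: -2·(s + 3)/((s + 3)^2 + 16) ↔ -2e^(-3t)cos(4t); 4·4/((s + 3)^2 + 16) ↔ 4e^(-3t)sin(4t).

4*exp(-3*t)*sin(4*t) - 2*exp(-3*t)*cos(4*t)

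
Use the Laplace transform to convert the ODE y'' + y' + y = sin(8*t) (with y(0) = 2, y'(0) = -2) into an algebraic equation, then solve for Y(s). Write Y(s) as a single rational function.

Y(s) = (2*s^3 + 128*s + 8)/(s^4 + s^3 + 65*s^2 + 64*s + 64)

Laplace-transform each side.
With L{y''} = s^2 Y - s·y(0) - y'(0) and L{y'} = sY - y(0), with y(0) = 2, y'(0) = -2: the LHS transforms to (s^2 + s + 1)Y - (2*s).
The right side is L{sin(8*t)} = 8/(s^2 + 64).
So (s^2 + s + 1)Y = 8/(s^2 + 64) + (2*s).
Divide through and combine into a single rational function.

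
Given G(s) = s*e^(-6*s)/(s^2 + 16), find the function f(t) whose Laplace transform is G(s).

f(t) = Heaviside(t - 6)*(cos(4*t - 24))

The factor e^(-6s) signals a time shift by c = 6 (second shifting theorem).
L{cos(4t)} = s/(s^2 + 16), so L^-1{s/(s^2 + 16)} = cos(4*t).
Hence the inverse is u(t - 6) times that function evaluated at t - 6.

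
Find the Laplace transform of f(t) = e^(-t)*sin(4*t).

L{sin(4t)} = 4/(s^2 + 16).
By the first shifting theorem, multiplying by e^(-t) replaces s with s + 1.

4/((s + 1)^2 + 16)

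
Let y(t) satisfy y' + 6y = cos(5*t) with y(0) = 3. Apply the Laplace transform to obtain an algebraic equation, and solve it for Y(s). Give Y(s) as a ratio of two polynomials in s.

Y(s) = (3*s^2 + s + 75)/(s^3 + 6*s^2 + 25*s + 150)

Transform both sides with L{·}.
Using L{y'} = sY - y(0) = sY - 3, the left side becomes (s + 6)Y - (3).
The right side is L{cos(5*t)} = s/(s^2 + 25).
So (s + 6)Y = s/(s^2 + 25) + (3).
Isolate Y and clear denominators.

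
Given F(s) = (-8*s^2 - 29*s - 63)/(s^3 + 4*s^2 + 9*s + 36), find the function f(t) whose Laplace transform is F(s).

Factor the denominator: s^3 + 4*s^2 + 9*s + 36 = (s + 4)*(s^2 + 9).
Partial fraction decomposition gives [-3/(s + 4)] + [-5*s/(s^2 + 9)] + [-9/(s^2 + 9)].
Invert each term: -3/(s + 4) ↔ -3e^(-4t); -5·s/(s^2 + 9) ↔ -5cos(3t); -3·3/(s^2 + 9) ↔ -3sin(3t).

f(t) = -3*sin(3*t) - 5*cos(3*t) - 3*exp(-4*t)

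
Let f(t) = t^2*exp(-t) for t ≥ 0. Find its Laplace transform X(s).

X(s) = 2/(s + 1)^3

L{e^(-t)} = 1/(s + 1).
Then apply L{t^2·g(t)} = (-1)^2 d^2/ds^2[G(s)] with G(s) = 1/(s + 1):
differentiating 2 times and applying the sign gives 2/(s + 1)^3.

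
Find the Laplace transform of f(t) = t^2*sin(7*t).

L{sin(7t)} = 7/(s^2 + 49).
Then apply L{t^2·g(t)} = (-1)^2 d^2/ds^2[G(s)] with G(s) = 7/(s^2 + 49):
differentiating 2 times and applying the sign gives 14*(3*s^2 - 49)/(s^2 + 49)^3.

14*(3*s^2 - 49)/(s^2 + 49)^3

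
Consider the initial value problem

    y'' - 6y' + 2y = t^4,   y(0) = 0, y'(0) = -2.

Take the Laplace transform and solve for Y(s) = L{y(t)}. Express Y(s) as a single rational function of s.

Take the Laplace transform of both sides.
Using L{y''} = s^2 Y - s·y(0) - y'(0) and L{y'} = sY - y(0), with y(0) = 0, y'(0) = -2, the left side becomes (s^2 - 6*s + 2)Y - (-2).
The right side is L{t^4} = 24/s^5.
So (s^2 - 6*s + 2)Y = 24/s^5 + (-2).
Solve for Y(s) and write it as one ratio of polynomials.

Y(s) = (-2*s^5 + 24)/(s^7 - 6*s^6 + 2*s^5)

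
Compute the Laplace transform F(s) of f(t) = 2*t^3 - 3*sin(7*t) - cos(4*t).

The transform is linear, so treat each term independently.
(-1)·[L{cos(4t)} = s/(s^2 + 16)]; (-3)·[L{sin(7t)} = 7/(s^2 + 49)]; (2)·[L{t^3} = 3!/s^4 = 6/s^4].

F(s) = -s/(s^2 + 16) - 21/(s^2 + 49) + 12/s^4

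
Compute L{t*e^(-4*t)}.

(s + 4)^(-2)

L{e^(-4t)} = 1/(s + 4).
Then apply L{t·g(t)} = -d/ds[G(s)] with G(s) = 1/(s + 4):
differentiating 1 time and applying the sign gives (s + 4)^(-2).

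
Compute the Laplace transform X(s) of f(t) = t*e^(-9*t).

X(s) = (s + 9)^(-2)

L{e^(-9t)} = 1/(s + 9).
Then apply L{t·g(t)} = -d/ds[G(s)] with G(s) = 1/(s + 9):
differentiating 1 time and applying the sign gives (s + 9)^(-2).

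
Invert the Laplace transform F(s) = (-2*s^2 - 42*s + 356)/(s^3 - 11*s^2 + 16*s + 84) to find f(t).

Factor the denominator: s^3 - 11*s^2 + 16*s + 84 = (s - 7)*(s - 6)*(s + 2).
Partial fraction decomposition gives [-4/(s - 7)] + [-4/(s - 6)] + [6/(s + 2)].
Invert each term: -4/(s - 7) ↔ -4e^(7t); -4/(s - 6) ↔ -4e^(6t); 6/(s + 2) ↔ 6e^(-2t).

f(t) = -4*exp(7*t) - 4*exp(6*t) + 6*exp(-2*t)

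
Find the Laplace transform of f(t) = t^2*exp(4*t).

L{e^(4t)} = 1/(s - 4).
Then apply L{t^2·g(t)} = (-1)^2 d^2/ds^2[G(s)] with G(s) = 1/(s - 4):
differentiating 2 times and applying the sign gives 2/(s - 4)^3.

2/(s - 4)^3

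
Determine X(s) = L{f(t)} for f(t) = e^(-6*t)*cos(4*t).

L{cos(4t)} = s/(s^2 + 16).
By the first shifting theorem, multiplying by e^(-6t) replaces s with s + 6.

X(s) = (s + 6)/((s + 6)^2 + 16)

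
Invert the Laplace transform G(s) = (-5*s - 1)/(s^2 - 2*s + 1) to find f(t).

f(t) = -6*t*exp(t) - 5*exp(t)

Factor the denominator: s^2 - 2*s + 1 = (s - 1)^2.
Partial fraction decomposition gives [-5/(s - 1)] + [-6/(s - 1)^2].
Invert each term: -5/(s - 1) ↔ -5e^(t); -6/(s - 1)^2 ↔ -6t·e^(t).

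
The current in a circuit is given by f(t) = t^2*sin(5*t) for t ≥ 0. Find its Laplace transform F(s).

F(s) = 10*(3*s^2 - 25)/(s^2 + 25)^3

L{sin(5t)} = 5/(s^2 + 25).
Then apply L{t^2·g(t)} = (-1)^2 d^2/ds^2[G(s)] with G(s) = 5/(s^2 + 25):
differentiating 2 times and applying the sign gives 10*(3*s^2 - 25)/(s^2 + 25)^3.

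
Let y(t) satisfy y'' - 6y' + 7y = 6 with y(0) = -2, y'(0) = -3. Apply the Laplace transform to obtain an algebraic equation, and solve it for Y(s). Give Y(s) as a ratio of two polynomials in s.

Y(s) = (-2*s^2 + 9*s + 6)/(s^3 - 6*s^2 + 7*s)

Transform both sides with L{·}.
The derivative rules (L{y''} = s^2 Y - s·y(0) - y'(0) and L{y'} = sY - y(0), with y(0) = -2, y'(0) = -3) turn the left side into (s^2 - 6*s + 7)Y - (-2*s + 9).
The right side is L{6} = 6/s.
So (s^2 - 6*s + 7)Y = 6/s + (-2*s + 9).
Divide through and combine into a single rational function.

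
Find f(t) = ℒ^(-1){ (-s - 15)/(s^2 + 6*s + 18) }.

Complete the square in the denominator: s^2 + 6*s + 18 = (s + 3)^2 + 3^2.
Split the numerator to match: -s - 15 = -1·(s + 3) - 4·3.
Invert each term: -1·(s + 3)/((s + 3)^2 + 9) ↔ -e^(-3t)cos(3t); -4·3/((s + 3)^2 + 9) ↔ -4e^(-3t)sin(3t).

f(t) = -4*exp(-3*t)*sin(3*t) - exp(-3*t)*cos(3*t)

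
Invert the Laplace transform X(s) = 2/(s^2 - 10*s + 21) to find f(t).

f(t) = exp(5*t)*sinh(2*t)

Rewrite the denominator: s^2 - 10*s + 21 = (s - 5)^2 - 4.
The form in (s - 5) signals a first-shifting-theorem factor e^(5t).
Since L{sinh(2t)} = 2/(s^2 - 4), the inverse is exp(5*t)*sinh(2*t).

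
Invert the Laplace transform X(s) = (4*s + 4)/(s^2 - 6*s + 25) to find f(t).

Complete the square in the denominator: s^2 - 6*s + 25 = (s - 3)^2 + 4^2.
Split the numerator to match: 4*s + 4 = 4·(s - 3) + 4·4.
Invert each term: 4·(s - 3)/((s - 3)^2 + 16) ↔ 4e^(3t)cos(4t); 4·4/((s - 3)^2 + 16) ↔ 4e^(3t)sin(4t).

f(t) = 4*exp(3*t)*sin(4*t) + 4*exp(3*t)*cos(4*t)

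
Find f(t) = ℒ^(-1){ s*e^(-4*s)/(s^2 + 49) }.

f(t) = Heaviside(t - 4)*(cos(7*t - 28))

The factor e^(-4s) signals a time shift by c = 4 (second shifting theorem).
L{cos(7t)} = s/(s^2 + 49), so L^-1{s/(s^2 + 49)} = cos(7*t).
Hence the inverse is u(t - 4) times that function evaluated at t - 4.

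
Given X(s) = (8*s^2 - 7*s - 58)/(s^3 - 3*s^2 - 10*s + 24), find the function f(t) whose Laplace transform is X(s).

Factor the denominator: s^3 - 3*s^2 - 10*s + 24 = (s - 4)*(s - 2)*(s + 3).
Partial fraction decomposition gives [3/(s - 4)] + [1/(s + 3)] + [4/(s - 2)].
Invert each term: 3/(s - 4) ↔ 3e^(4t); 1/(s + 3) ↔ e^(-3t); 4/(s - 2) ↔ 4e^(2t).

f(t) = 3*exp(4*t) + 4*exp(2*t) + exp(-3*t)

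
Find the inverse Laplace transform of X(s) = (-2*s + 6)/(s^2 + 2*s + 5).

4*exp(-t)*sin(2*t) - 2*exp(-t)*cos(2*t)

Complete the square in the denominator: s^2 + 2*s + 5 = (s + 1)^2 + 2^2.
Split the numerator to match: -2*s + 6 = -2·(s + 1) + 4·2.
Invert each term: -2·(s + 1)/((s + 1)^2 + 4) ↔ -2e^(-t)cos(2t); 4·2/((s + 1)^2 + 4) ↔ 4e^(-t)sin(2t).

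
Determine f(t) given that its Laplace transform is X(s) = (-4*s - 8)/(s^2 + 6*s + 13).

f(t) = 2*exp(-3*t)*sin(2*t) - 4*exp(-3*t)*cos(2*t)

Complete the square in the denominator: s^2 + 6*s + 13 = (s + 3)^2 + 2^2.
Split the numerator to match: -4*s - 8 = -4·(s + 3) + 2·2.
Invert each term: -4·(s + 3)/((s + 3)^2 + 4) ↔ -4e^(-3t)cos(2t); 2·2/((s + 3)^2 + 4) ↔ 2e^(-3t)sin(2t).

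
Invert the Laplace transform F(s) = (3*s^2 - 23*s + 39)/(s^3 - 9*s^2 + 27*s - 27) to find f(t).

f(t) = -3*t^2*exp(3*t)/2 - 5*t*exp(3*t) + 3*exp(3*t)

Factor the denominator: s^3 - 9*s^2 + 27*s - 27 = (s - 3)^3.
Partial fraction decomposition gives [3/(s - 3)] + [-5/(s - 3)^2] + [-3/(s - 3)^3].
Invert each term: 3/(s - 3) ↔ 3e^(3t); -5/(s - 3)^2 ↔ -5t·e^(3t); -3/(s - 3)^3 ↔ (-3/2)t^2·e^(3t).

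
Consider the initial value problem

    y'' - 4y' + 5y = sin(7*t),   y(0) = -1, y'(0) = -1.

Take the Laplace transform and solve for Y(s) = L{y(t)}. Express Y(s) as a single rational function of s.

Laplace-transform each side.
The derivative rules (L{y''} = s^2 Y - s·y(0) - y'(0) and L{y'} = sY - y(0), with y(0) = -1, y'(0) = -1) turn the left side into (s^2 - 4*s + 5)Y - (-s + 3).
The right side is L{sin(7*t)} = 7/(s^2 + 49).
So (s^2 - 4*s + 5)Y = 7/(s^2 + 49) + (-s + 3).
Divide through and combine into a single rational function.

Y(s) = (-s^3 + 3*s^2 - 49*s + 154)/(s^4 - 4*s^3 + 54*s^2 - 196*s + 245)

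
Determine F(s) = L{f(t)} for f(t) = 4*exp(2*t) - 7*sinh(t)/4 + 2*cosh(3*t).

By linearity of the Laplace transform, transform each term separately.
(2)·[L{cosh(3t)} = s/(s^2 - 9)]; (-7/4)·[L{sinh(t)} = 1/(s^2 - 1)]; (4)·[L{e^(2t)} = 1/(s - 2)].

F(s) = 2*s/(s^2 - 9) - 7/(4*(s^2 - 1)) + 4/(s - 2)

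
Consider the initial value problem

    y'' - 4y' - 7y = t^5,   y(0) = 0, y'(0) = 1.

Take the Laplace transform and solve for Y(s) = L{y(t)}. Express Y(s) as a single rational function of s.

Y(s) = (s^6 + 120)/(s^8 - 4*s^7 - 7*s^6)

Take the Laplace transform of both sides.
With L{y''} = s^2 Y - s·y(0) - y'(0) and L{y'} = sY - y(0), with y(0) = 0, y'(0) = 1: the LHS transforms to (s^2 - 4*s - 7)Y - (1).
The right side is L{t^5} = 120/s^6.
So (s^2 - 4*s - 7)Y = 120/s^6 + (1).
Solve for Y(s) and write it as one ratio of polynomials.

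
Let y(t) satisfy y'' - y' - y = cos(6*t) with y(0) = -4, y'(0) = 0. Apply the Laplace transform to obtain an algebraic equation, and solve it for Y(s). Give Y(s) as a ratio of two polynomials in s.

Transform both sides with L{·}.
With L{y''} = s^2 Y - s·y(0) - y'(0) and L{y'} = sY - y(0), with y(0) = -4, y'(0) = 0: the LHS transforms to (s^2 - s - 1)Y - (-4*s + 4).
The right side is L{cos(6*t)} = s/(s^2 + 36).
So (s^2 - s - 1)Y = s/(s^2 + 36) + (-4*s + 4).
Divide through and combine into a single rational function.

Y(s) = (-4*s^3 + 4*s^2 - 143*s + 144)/(s^4 - s^3 + 35*s^2 - 36*s - 36)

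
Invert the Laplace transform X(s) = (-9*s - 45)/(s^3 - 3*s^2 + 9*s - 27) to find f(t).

Factor the denominator: s^3 - 3*s^2 + 9*s - 27 = (s - 3)*(s^2 + 9).
Partial fraction decomposition gives [-4/(s - 3)] + [4*s/(s^2 + 9)] + [3/(s^2 + 9)].
Invert each term: -4/(s - 3) ↔ -4e^(3t); 4·s/(s^2 + 9) ↔ 4cos(3t); 1·3/(s^2 + 9) ↔ sin(3t).

f(t) = -4*exp(3*t) + sin(3*t) + 4*cos(3*t)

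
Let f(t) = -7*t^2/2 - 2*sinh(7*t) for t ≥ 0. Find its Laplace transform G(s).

G(s) = -14/(s^2 - 49) - 7/s^3

By linearity of the Laplace transform, transform each term separately.
(-2)·[L{sinh(7t)} = 7/(s^2 - 49)]; (-7/2)·[L{t^2} = 2!/s^3 = 2/s^3].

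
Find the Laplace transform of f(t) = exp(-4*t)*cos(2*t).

L{cos(2t)} = s/(s^2 + 4).
By the first shifting theorem, multiplying by e^(-4t) replaces s with s + 4.

(s + 4)/((s + 4)^2 + 4)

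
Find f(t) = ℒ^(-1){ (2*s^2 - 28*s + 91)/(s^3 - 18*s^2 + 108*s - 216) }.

f(t) = -5*t^2*exp(6*t)/2 - 4*t*exp(6*t) + 2*exp(6*t)

Factor the denominator: s^3 - 18*s^2 + 108*s - 216 = (s - 6)^3.
Partial fraction decomposition gives [2/(s - 6)] + [-4/(s - 6)^2] + [-5/(s - 6)^3].
Invert each term: 2/(s - 6) ↔ 2e^(6t); -4/(s - 6)^2 ↔ -4t·e^(6t); -5/(s - 6)^3 ↔ (-5/2)t^2·e^(6t).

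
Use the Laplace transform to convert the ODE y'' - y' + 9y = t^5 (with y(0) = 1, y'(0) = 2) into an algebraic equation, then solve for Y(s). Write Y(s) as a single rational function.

Laplace-transform each side.
With L{y''} = s^2 Y - s·y(0) - y'(0) and L{y'} = sY - y(0), with y(0) = 1, y'(0) = 2: the LHS transforms to (s^2 - s + 9)Y - (s + 1).
The right side is L{t^5} = 120/s^6.
So (s^2 - s + 9)Y = 120/s^6 + (s + 1).
Solve for Y(s) and write it as one ratio of polynomials.

Y(s) = (s^7 + s^6 + 120)/(s^8 - s^7 + 9*s^6)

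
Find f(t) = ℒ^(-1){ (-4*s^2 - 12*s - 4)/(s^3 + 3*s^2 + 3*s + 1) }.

Factor the denominator: s^3 + 3*s^2 + 3*s + 1 = (s + 1)^3.
Partial fraction decomposition gives [-4/(s + 1)] + [-4/(s + 1)^2] + [4/(s + 1)^3].
Invert each term: -4/(s + 1) ↔ -4e^(-t); -4/(s + 1)^2 ↔ -4t·e^(-t); 4/(s + 1)^3 ↔ (2)t^2·e^(-t).

f(t) = 2*t^2*exp(-t) - 4*t*exp(-t) - 4*exp(-t)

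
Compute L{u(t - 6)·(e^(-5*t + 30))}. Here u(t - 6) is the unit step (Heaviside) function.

By the second shifting theorem, L{u(t - c)·g(t - c)} = e^(-cs)·H(s) with c = 6 and H(s) = L{g(t)}.
L{e^(-5t)} = 1/(s + 5).

exp(-6*s)/(s + 5)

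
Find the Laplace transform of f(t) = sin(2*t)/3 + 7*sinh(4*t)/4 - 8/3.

Apply the Laplace transform termwise.
(7/4)·[L{sinh(4t)} = 4/(s^2 - 16)]; (1/3)·[L{sin(2t)} = 2/(s^2 + 4)]; L{-8/3} = (-8/3)/s.

2/(3*(s^2 + 4)) + 7/(s^2 - 16) - 8/(3*s)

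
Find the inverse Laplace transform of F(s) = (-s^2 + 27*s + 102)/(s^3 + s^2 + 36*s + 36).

Factor the denominator: s^3 + s^2 + 36*s + 36 = (s + 1)*(s^2 + 36).
Partial fraction decomposition gives [2/(s + 1)] + [-3*s/(s^2 + 36)] + [30/(s^2 + 36)].
Invert each term: 2/(s + 1) ↔ 2e^(-t); -3·s/(s^2 + 36) ↔ -3cos(6t); 5·6/(s^2 + 36) ↔ 5sin(6t).

5*sin(6*t) - 3*cos(6*t) + 2*exp(-t)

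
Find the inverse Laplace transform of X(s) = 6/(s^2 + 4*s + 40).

Rewrite the denominator: s^2 + 4*s + 40 = (s + 2)^2 + 36.
The form in (s + 2) signals a first-shifting-theorem factor e^(-2t).
Since L{sin(6t)} = 6/(s^2 + 36), the inverse is e^(-2*t)*sin(6*t).

exp(-2*t)*sin(6*t)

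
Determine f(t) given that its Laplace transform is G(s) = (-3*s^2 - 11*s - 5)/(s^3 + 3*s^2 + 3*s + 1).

f(t) = 3*t^2*exp(-t)/2 - 5*t*exp(-t) - 3*exp(-t)

Factor the denominator: s^3 + 3*s^2 + 3*s + 1 = (s + 1)^3.
Partial fraction decomposition gives [-3/(s + 1)] + [-5/(s + 1)^2] + [3/(s + 1)^3].
Invert each term: -3/(s + 1) ↔ -3e^(-t); -5/(s + 1)^2 ↔ -5t·e^(-t); 3/(s + 1)^3 ↔ (3/2)t^2·e^(-t).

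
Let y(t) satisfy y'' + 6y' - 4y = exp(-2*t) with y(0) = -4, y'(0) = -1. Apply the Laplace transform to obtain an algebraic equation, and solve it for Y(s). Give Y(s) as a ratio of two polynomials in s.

Transform both sides with L{·}.
The derivative rules (L{y''} = s^2 Y - s·y(0) - y'(0) and L{y'} = sY - y(0), with y(0) = -4, y'(0) = -1) turn the left side into (s^2 + 6*s - 4)Y - (-4*s - 25).
The right side is L{exp(-2*t)} = 1/(s + 2).
So (s^2 + 6*s - 4)Y = 1/(s + 2) + (-4*s - 25).
Isolate Y and clear denominators.

Y(s) = (-4*s^2 - 33*s - 49)/(s^3 + 8*s^2 + 8*s - 8)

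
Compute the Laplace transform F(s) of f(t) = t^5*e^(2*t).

F(s) = 120/(s - 2)^6

L{t^5} = 5!/s^6 = 120/s^6.
By the first shifting theorem, multiplying by e^(2t) replaces s with s - 2.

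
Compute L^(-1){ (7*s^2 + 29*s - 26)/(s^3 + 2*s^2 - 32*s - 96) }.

Factor the denominator: s^3 + 2*s^2 - 32*s - 96 = (s - 6)*(s + 4)^2.
Partial fraction decomposition gives [3/(s + 4)] + [3/(s + 4)^2] + [4/(s - 6)].
Invert each term: 3/(s + 4) ↔ 3e^(-4t); 3/(s + 4)^2 ↔ 3t·e^(-4t); 4/(s - 6) ↔ 4e^(6t).

3*t*exp(-4*t) + 4*exp(6*t) + 3*exp(-4*t)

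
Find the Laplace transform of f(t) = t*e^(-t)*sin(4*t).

8*(s + 1)/(s^2 + 2*s + 17)^2

L{sin(4t)} = 4/(s^2 + 16).
Multiplying by e^(-t) shifts s → s + 1, so L{e^(-t)*sin(4*t)} = 4/((s + 1)^2 + 16).
Then apply L{t·g(t)} = -d/ds[G(s)] with G(s) = 4/((s + 1)^2 + 16):
differentiating 1 time and applying the sign gives 8*(s + 1)/(s^2 + 2*s + 17)^2.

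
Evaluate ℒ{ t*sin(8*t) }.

16*s/(s^2 + 64)^2

L{sin(8t)} = 8/(s^2 + 64).
Then apply L{t·g(t)} = -d/ds[H(s)] with H(s) = 8/(s^2 + 64):
differentiating 1 time and applying the sign gives 16*s/(s^2 + 64)^2.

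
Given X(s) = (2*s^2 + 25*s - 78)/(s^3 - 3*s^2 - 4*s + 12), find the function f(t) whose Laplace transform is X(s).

f(t) = 3*exp(3*t) + 5*exp(2*t) - 6*exp(-2*t)

Factor the denominator: s^3 - 3*s^2 - 4*s + 12 = (s - 3)*(s - 2)*(s + 2).
Partial fraction decomposition gives [5/(s - 2)] + [-6/(s + 2)] + [3/(s - 3)].
Invert each term: 5/(s - 2) ↔ 5e^(2t); -6/(s + 2) ↔ -6e^(-2t); 3/(s - 3) ↔ 3e^(3t).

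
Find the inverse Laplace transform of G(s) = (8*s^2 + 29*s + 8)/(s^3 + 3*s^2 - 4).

Factor the denominator: s^3 + 3*s^2 - 4 = (s - 1)*(s + 2)^2.
Partial fraction decomposition gives [3/(s + 2)] + [6/(s + 2)^2] + [5/(s - 1)].
Invert each term: 3/(s + 2) ↔ 3e^(-2t); 6/(s + 2)^2 ↔ 6t·e^(-2t); 5/(s - 1) ↔ 5e^(t).

6*t*exp(-2*t) + 5*exp(t) + 3*exp(-2*t)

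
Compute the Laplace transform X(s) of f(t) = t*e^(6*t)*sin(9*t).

X(s) = 18*(s - 6)/(s^2 - 12*s + 117)^2

L{sin(9t)} = 9/(s^2 + 81).
Multiplying by e^(6t) shifts s → s - 6, so L{e^(6*t)*sin(9*t)} = 9/((s - 6)^2 + 81).
Then apply L{t·g(t)} = -d/ds[G(s)] with G(s) = 9/((s - 6)^2 + 81):
differentiating 1 time and applying the sign gives 18*(s - 6)/(s^2 - 12*s + 117)^2.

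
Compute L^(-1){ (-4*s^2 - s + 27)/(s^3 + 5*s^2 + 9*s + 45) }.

Factor the denominator: s^3 + 5*s^2 + 9*s + 45 = (s + 5)*(s^2 + 9).
Partial fraction decomposition gives [-2/(s + 5)] + [-2*s/(s^2 + 9)] + [9/(s^2 + 9)].
Invert each term: -2/(s + 5) ↔ -2e^(-5t); -2·s/(s^2 + 9) ↔ -2cos(3t); 3·3/(s^2 + 9) ↔ 3sin(3t).

3*sin(3*t) - 2*cos(3*t) - 2*exp(-5*t)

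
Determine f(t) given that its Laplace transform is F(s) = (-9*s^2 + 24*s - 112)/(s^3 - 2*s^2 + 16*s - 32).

f(t) = -5*exp(2*t) + 4*sin(4*t) - 4*cos(4*t)

Factor the denominator: s^3 - 2*s^2 + 16*s - 32 = (s - 2)*(s^2 + 16).
Partial fraction decomposition gives [-5/(s - 2)] + [-4*s/(s^2 + 16)] + [16/(s^2 + 16)].
Invert each term: -5/(s - 2) ↔ -5e^(2t); -4·s/(s^2 + 16) ↔ -4cos(4t); 4·4/(s^2 + 16) ↔ 4sin(4t).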